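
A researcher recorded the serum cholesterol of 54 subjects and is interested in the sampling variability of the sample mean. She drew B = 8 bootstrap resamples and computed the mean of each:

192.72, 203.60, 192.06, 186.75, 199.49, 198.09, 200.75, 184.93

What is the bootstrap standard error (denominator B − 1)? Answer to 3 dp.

SE* = 6.758

Bootstrap SE is the standard deviation of the 8 replicate means.
Mean of replicates: (192.72 + 203.60 + 192.06 + 186.75 + 199.49 + 198.09 + 200.75 + 184.93) / 8 = 1558.3900 / 8 = 194.7988
Sum of squared deviations: (−2.0788)² + (+8.8012)² + (−2.7388)² + (−8.0488)² + (+4.6912)² + (+3.2912)² + (+5.9512)² + (−9.8688)² = 319.7161
Variance = 319.7161 / 7 = 45.6737
SE* = √45.6737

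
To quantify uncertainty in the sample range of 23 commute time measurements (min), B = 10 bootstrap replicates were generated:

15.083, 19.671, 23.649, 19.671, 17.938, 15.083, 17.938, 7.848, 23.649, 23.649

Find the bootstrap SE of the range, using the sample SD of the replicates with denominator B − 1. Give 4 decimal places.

Bootstrap SE is the standard deviation of the 10 replicate ranges.
Mean of replicates: (15.083 + 19.671 + 23.649 + 19.671 + 17.938 + 15.083 + 17.938 + 7.848 + 23.649 + 23.649) / 10 = 184.17900 / 10 = 18.41790
Sum of squared deviations: (−3.33490)² + (+1.25310)² + (+5.23110)² + (+1.25310)² + (−0.47990)² + (−3.33490)² + (−0.47990)² + (−10.56990)² + (+5.23110)² + (+5.23110)² = 219.66025
Variance = 219.66025 / 9 = 24.40669
SE* = √24.40669

SE* = 4.9403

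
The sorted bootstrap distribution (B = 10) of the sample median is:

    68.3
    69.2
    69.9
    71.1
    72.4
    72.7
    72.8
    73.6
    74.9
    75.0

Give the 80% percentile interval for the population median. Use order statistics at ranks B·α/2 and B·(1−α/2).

α = 0.20; lower rank = 10 × 0.100 = 1; upper rank = 10 × 0.900 = 9.
The 1st smallest replicate is 68.3; the 9th is 74.9.

(68.3, 74.9)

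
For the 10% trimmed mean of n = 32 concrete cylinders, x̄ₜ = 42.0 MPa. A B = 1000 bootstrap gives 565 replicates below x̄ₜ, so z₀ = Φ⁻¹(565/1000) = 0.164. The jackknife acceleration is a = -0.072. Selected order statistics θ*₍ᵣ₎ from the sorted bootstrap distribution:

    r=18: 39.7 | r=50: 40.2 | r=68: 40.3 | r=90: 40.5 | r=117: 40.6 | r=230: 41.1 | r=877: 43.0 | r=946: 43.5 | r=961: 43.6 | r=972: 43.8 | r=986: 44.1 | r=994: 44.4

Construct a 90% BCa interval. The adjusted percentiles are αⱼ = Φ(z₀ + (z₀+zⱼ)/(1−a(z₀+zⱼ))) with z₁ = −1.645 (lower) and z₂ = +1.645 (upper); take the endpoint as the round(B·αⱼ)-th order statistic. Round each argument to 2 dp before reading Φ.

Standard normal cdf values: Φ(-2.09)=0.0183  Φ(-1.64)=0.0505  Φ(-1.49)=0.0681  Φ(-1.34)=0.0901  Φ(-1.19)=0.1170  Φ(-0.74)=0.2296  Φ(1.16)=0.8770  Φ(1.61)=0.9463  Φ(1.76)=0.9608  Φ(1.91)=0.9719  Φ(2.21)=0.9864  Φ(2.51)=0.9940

(40.3, 43.6)

Lower: z₀ + z₁ = 0.164 + (-1.645) = -1.481; 1 − a(z₀+z₁) = 1 − (-0.072)(-1.481) = 0.8934; argument = 0.164 + (-1.481)/0.8934 = -1.4938 → -1.49.
α₁ = Φ(-1.49) = 0.0681; rank = round(1000 × 0.0681) = 68; θ*₍68₎ = 40.3.
Upper: z₀ + z₂ = 1.809; 1 − a(z₀+z₂) = 1.1302; argument = 1.7645 → 1.76; α₂ = 0.9608; rank = 961; θ*₍961₎ = 43.6.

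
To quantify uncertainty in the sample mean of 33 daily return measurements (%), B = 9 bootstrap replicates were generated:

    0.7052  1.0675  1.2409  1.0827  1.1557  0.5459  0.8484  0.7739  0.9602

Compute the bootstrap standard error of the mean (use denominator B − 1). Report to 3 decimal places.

Bootstrap SE is the standard deviation of the 9 replicate means.
Mean of replicates: (0.7052 + 1.0675 + 1.2409 + 1.0827 + 1.1557 + 0.5459 + 0.8484 + 0.7739 + 0.9602) / 9 = 8.38040 / 9 = 0.93116
Sum of squared deviations: (−0.22596)² + (+0.13634)² + (+0.30974)² + (+0.15154)² + (+0.22454)² + (−0.38526)² + (−0.08276)² + (−0.15726)² + (+0.02904)² = 0.41982
Variance = 0.41982 / 8 = 0.05248
SE* = √0.05248

SE* = 0.229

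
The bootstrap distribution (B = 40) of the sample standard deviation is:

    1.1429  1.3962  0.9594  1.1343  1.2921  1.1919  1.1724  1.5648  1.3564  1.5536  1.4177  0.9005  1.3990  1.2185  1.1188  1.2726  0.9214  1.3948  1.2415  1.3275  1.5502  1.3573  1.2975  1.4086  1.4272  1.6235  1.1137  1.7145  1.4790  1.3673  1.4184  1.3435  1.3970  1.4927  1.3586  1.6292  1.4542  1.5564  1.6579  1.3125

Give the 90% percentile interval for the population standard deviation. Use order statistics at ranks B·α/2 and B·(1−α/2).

Sorted replicates: 0.9005, 0.9214, 0.9594, 1.1137, 1.1188, 1.1343, 1.1429, 1.1724, 1.1919, 1.2185, 1.2415, 1.2726, 1.2921, 1.2975, 1.3125, 1.3275, 1.3435, 1.3564, 1.3573, 1.3586, 1.3673, 1.3948, 1.3962, 1.3970, 1.3990, 1.4086, 1.4177, 1.4184, 1.4272, 1.4542, 1.4790, 1.4927, 1.5502, 1.5536, 1.5564, 1.5648, 1.6235, 1.6292, 1.6579, 1.7145
α = 0.10; lower rank = 40 × 0.050 = 2; upper rank = 40 × 0.950 = 38.
The 2nd smallest replicate is 0.9214; the 38th is 1.6292.

(0.9214, 1.6292)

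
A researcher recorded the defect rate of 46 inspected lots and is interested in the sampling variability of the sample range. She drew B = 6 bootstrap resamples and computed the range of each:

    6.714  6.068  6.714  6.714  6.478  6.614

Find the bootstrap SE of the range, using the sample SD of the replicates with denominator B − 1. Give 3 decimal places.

SE* = 0.254

Bootstrap SE is the standard deviation of the 6 replicate ranges.
Mean of replicates: (6.714 + 6.068 + 6.714 + 6.714 + 6.478 + 6.614) / 6 = 39.3020 / 6 = 6.5503
Sum of squared deviations: (+0.1637)² + (−0.4823)² + (+0.1637)² + (+0.1637)² + (−0.0723)² + (+0.0637)² = 0.3223
Variance = 0.3223 / 5 = 0.0645
SE* = √0.0645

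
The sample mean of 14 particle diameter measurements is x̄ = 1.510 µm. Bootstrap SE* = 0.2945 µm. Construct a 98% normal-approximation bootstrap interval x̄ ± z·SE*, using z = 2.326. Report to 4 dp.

(0.8250, 2.1950)

Margin = 2.326 × 0.2945 = 0.68501
Interval: 1.510 ± 0.68501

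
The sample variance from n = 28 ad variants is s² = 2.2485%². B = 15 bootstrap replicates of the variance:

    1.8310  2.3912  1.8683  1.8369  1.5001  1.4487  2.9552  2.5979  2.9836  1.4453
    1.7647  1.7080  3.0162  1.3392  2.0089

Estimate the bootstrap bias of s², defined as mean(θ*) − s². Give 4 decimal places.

mean(θ*) = (1.8310 + 2.3912 + 1.8683 + 1.8369 + 1.5001 + 1.4487 + 2.9552 + 2.5979 + 2.9836 + 1.4453 + 1.7647 + 1.7080 + 3.0162 + 1.3392 + 2.0089) / 15 = 2.04635
bias = 2.04635 − 2.2485

bias = −0.2022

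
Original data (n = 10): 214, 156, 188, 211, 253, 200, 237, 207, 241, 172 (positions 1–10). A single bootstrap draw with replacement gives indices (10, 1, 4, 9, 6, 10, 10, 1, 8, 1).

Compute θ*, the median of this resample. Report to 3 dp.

Resample values: 172, 214, 211, 241, 200, 172, 172, 214, 207, 214.
Sorted: 172, 172, 172, 200, 207, 211, 214, 214, 214, 241
Median = average of the two middle values = 209.000

θ* = 209.000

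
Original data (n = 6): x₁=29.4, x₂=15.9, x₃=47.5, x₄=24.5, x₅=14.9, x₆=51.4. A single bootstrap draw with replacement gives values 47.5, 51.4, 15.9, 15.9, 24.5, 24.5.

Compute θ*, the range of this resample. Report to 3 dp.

Range = 51.4 − 15.9 = 35.500

θ* = 35.500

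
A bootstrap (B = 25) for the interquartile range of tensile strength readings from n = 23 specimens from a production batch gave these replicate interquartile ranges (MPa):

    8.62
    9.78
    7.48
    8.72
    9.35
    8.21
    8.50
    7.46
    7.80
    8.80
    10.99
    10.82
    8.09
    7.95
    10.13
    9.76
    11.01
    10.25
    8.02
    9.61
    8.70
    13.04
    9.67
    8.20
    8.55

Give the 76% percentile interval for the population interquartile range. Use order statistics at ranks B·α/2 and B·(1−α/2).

(7.80, 10.82)

Sorted replicates: 7.46, 7.48, 7.80, 7.95, 8.02, 8.09, 8.20, 8.21, 8.50, 8.55, 8.62, 8.70, 8.72, 8.80, 9.35, 9.61, 9.67, 9.76, 9.78, 10.13, 10.25, 10.82, 10.99, 11.01, 13.04
α = 0.24; lower rank = 25 × 0.120 = 3; upper rank = 25 × 0.880 = 22.
The 3rd smallest replicate is 7.80; the 22nd is 10.82.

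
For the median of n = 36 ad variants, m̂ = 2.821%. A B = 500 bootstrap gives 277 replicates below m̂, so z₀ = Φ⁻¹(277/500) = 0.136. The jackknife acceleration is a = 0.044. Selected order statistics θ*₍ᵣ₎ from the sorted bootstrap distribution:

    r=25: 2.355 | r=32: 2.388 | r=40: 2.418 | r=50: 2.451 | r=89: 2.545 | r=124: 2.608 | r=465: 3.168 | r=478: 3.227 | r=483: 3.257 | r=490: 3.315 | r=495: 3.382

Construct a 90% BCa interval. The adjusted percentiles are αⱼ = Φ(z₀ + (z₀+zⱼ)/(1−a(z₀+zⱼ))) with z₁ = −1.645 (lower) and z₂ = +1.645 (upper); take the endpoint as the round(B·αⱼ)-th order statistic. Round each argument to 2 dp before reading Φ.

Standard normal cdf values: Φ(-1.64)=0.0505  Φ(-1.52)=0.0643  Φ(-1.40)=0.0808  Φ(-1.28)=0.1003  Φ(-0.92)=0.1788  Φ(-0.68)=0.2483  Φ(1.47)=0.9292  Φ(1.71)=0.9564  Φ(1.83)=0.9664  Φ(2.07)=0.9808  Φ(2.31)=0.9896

Lower: z₀ + z₁ = 0.136 + (-1.645) = -1.509; 1 − a(z₀+z₁) = 1 − (0.044)(-1.509) = 1.0664; argument = 0.136 + (-1.509)/1.0664 = -1.2790 → -1.28.
α₁ = Φ(-1.28) = 0.1003; rank = round(500 × 0.1003) = 50; θ*₍50₎ = 2.451.
Upper: z₀ + z₂ = 1.781; 1 − a(z₀+z₂) = 0.9216; argument = 2.0684 → 2.07; α₂ = 0.9808; rank = 490; θ*₍490₎ = 3.315.

(2.451, 3.315)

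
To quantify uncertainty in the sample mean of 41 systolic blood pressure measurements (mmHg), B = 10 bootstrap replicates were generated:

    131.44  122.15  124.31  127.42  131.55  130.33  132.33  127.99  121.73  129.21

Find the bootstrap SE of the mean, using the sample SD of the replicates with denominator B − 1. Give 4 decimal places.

Bootstrap SE is the standard deviation of the 10 replicate means.
Mean of replicates: (131.44 + 122.15 + 124.31 + 127.42 + 131.55 + 130.33 + 132.33 + 127.99 + 121.73 + 129.21) / 10 = 1278.46000 / 10 = 127.84600
Sum of squared deviations: (+3.59400)² + (−5.69600)² + (−3.53600)² + (−0.42600)² + (+3.70400)² + (+2.48400)² + (+4.48400)² + (+0.14400)² + (−6.11600)² + (+1.36400)² = 137.32884
Variance = 137.32884 / 9 = 15.25876
SE* = √15.25876

SE* = 3.9062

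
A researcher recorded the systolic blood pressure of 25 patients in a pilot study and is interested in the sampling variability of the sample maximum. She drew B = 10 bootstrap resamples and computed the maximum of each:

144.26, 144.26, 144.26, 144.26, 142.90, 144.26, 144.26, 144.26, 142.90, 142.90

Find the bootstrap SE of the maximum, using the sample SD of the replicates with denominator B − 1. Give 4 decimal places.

Bootstrap SE is the standard deviation of the 10 replicate maximums.
Mean of replicates: (144.26 + 144.26 + 144.26 + 144.26 + 142.90 + 144.26 + 144.26 + 144.26 + 142.90 + 142.90) / 10 = 1438.52000 / 10 = 143.85200
Sum of squared deviations: (+0.40800)² + (+0.40800)² + (+0.40800)² + (+0.40800)² + (−0.95200)² + (+0.40800)² + (+0.40800)² + (+0.40800)² + (−0.95200)² + (−0.95200)² = 3.88416
Variance = 3.88416 / 9 = 0.43157
SE* = √0.43157

SE* = 0.6569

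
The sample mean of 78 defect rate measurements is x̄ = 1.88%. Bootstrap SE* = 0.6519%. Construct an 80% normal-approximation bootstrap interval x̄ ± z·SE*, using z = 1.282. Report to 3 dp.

(1.044, 2.716)

Margin = 1.282 × 0.6519 = 0.8357
Interval: 1.88 ± 0.8357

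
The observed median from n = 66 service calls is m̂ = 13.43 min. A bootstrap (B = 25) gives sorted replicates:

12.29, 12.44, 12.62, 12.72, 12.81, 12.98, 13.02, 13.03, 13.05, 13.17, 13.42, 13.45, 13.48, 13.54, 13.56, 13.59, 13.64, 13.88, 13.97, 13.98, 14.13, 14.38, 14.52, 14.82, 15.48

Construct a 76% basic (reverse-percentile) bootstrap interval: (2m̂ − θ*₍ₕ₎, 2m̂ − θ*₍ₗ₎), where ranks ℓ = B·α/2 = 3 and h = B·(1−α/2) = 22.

(12.48, 14.24)

Percentile endpoints at ranks 3 and 22: θ*₍3₎ = 12.62, θ*₍22₎ = 14.38.
Basic interval reflects these around m̂:
  lower = 2 × 13.43 − 14.38 = 12.48
  upper = 2 × 13.43 − 12.62 = 14.24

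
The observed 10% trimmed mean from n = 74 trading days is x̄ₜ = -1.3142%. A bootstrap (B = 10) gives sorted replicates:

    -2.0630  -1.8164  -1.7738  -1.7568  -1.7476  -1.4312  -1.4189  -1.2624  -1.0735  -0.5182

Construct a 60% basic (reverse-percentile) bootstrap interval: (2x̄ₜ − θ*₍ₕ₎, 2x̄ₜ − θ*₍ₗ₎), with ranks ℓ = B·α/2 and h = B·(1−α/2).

Percentile endpoints at ranks 2 and 8: θ*₍2₎ = -1.8164, θ*₍8₎ = -1.2624.
Basic interval reflects these around x̄ₜ:
  lower = 2 × -1.3142 − -1.2624 = -1.3660
  upper = 2 × -1.3142 − -1.8164 = -0.8120

(-1.3660, -0.8120)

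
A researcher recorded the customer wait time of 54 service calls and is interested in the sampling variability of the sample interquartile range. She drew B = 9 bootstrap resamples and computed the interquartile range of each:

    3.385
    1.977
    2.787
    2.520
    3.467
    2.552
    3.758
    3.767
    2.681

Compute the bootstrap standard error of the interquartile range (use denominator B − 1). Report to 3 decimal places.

SE* = 0.628

Bootstrap SE is the standard deviation of the 9 replicate interquartile ranges.
Mean of replicates: (3.385 + 1.977 + 2.787 + 2.520 + 3.467 + 2.552 + 3.758 + 3.767 + 2.681) / 9 = 26.8940 / 9 = 2.9882
Sum of squared deviations: (+0.3968)² + (−1.0112)² + (−0.2012)² + (−0.4682)² + (+0.4788)² + (−0.4362)² + (+0.7698)² + (+0.7788)² + (−0.3072)² = 3.1527
Variance = 3.1527 / 8 = 0.3941
SE* = √0.3941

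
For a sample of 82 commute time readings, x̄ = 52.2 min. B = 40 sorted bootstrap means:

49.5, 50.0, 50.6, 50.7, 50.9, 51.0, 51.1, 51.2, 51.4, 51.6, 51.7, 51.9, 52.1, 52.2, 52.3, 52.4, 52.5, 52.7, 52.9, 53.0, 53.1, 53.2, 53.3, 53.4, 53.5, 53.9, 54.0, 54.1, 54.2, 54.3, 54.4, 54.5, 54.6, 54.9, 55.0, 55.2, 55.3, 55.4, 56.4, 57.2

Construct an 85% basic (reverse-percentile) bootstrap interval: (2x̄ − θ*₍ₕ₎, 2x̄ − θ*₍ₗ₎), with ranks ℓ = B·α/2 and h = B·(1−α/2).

Percentile endpoints at ranks 3 and 37: θ*₍3₎ = 50.6, θ*₍37₎ = 55.3.
Basic interval reflects these around x̄:
  lower = 2 × 52.2 − 55.3 = 49.1
  upper = 2 × 52.2 − 50.6 = 53.8

(49.1, 53.8)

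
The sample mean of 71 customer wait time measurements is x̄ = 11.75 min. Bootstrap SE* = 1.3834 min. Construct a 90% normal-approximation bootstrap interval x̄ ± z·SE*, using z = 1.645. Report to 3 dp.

(9.474, 14.026)

Margin = 1.645 × 1.3834 = 2.2757
Interval: 11.75 ± 2.2757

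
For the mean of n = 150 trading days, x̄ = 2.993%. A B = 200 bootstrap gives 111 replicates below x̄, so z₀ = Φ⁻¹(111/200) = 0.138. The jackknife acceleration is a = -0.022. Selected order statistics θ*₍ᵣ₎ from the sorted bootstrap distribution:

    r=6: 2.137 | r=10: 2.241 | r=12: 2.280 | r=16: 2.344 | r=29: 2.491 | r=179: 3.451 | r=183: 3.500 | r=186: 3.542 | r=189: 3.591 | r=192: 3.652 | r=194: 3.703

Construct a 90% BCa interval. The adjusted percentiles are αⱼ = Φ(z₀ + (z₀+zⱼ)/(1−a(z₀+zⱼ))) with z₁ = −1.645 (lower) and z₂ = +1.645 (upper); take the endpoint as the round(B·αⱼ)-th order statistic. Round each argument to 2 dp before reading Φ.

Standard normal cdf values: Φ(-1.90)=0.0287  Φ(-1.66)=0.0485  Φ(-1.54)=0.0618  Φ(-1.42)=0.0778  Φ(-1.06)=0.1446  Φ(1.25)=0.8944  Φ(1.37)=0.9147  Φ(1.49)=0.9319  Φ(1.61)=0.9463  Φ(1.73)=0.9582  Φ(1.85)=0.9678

Lower: z₀ + z₁ = 0.138 + (-1.645) = -1.507; 1 − a(z₀+z₁) = 1 − (-0.022)(-1.507) = 0.9668; argument = 0.138 + (-1.507)/0.9668 = -1.4207 → -1.42.
α₁ = Φ(-1.42) = 0.0778; rank = round(200 × 0.0778) = 16; θ*₍16₎ = 2.344.
Upper: z₀ + z₂ = 1.783; 1 − a(z₀+z₂) = 1.0392; argument = 1.8537 → 1.85; α₂ = 0.9678; rank = 194; θ*₍194₎ = 3.703.

(2.344, 3.703)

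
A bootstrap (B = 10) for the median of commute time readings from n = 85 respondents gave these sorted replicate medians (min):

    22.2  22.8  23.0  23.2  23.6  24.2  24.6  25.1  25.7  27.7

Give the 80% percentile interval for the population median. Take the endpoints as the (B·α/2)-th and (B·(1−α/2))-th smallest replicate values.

α = 0.20; lower rank = 10 × 0.100 = 1; upper rank = 10 × 0.900 = 9.
The 1st smallest replicate is 22.2; the 9th is 25.7.

(22.2, 25.7)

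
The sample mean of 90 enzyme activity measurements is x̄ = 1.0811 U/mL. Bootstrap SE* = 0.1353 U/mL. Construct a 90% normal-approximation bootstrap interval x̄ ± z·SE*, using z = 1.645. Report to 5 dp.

Margin = 1.645 × 0.1353 = 0.222569
Interval: 1.0811 ± 0.222569

(0.85853, 1.30367)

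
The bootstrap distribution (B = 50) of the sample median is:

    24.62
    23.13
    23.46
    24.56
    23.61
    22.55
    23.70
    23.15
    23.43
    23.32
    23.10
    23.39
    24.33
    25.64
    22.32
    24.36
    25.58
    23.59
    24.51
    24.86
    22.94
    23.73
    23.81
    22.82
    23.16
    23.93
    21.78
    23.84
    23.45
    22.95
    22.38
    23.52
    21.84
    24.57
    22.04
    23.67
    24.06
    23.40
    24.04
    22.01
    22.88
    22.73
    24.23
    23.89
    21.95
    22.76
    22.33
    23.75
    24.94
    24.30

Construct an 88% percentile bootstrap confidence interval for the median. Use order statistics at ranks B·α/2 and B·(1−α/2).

Sorted replicates: 21.78, 21.84, 21.95, 22.01, 22.04, 22.32, 22.33, 22.38, 22.55, 22.73, 22.76, 22.82, 22.88, 22.94, 22.95, 23.10, 23.13, 23.15, 23.16, 23.32, 23.39, 23.40, 23.43, 23.45, 23.46, 23.52, 23.59, 23.61, 23.67, 23.70, 23.73, 23.75, 23.81, 23.84, 23.89, 23.93, 24.04, 24.06, 24.23, 24.30, 24.33, 24.36, 24.51, 24.56, 24.57, 24.62, 24.86, 24.94, 25.58, 25.64
α = 0.12; lower rank = 50 × 0.060 = 3; upper rank = 50 × 0.940 = 47.
The 3rd smallest replicate is 21.95; the 47th is 24.86.

(21.95, 24.86)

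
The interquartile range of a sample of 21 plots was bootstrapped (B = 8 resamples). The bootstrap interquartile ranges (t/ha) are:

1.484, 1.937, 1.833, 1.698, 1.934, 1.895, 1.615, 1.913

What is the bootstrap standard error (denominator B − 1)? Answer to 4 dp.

Bootstrap SE is the standard deviation of the 8 replicate interquartile ranges.
Mean of replicates: (1.484 + 1.937 + 1.833 + 1.698 + 1.934 + 1.895 + 1.615 + 1.913) / 8 = 14.30900 / 8 = 1.78862
Sum of squared deviations: (−0.30462)² + (+0.14838)² + (+0.04438)² + (−0.09062)² + (+0.14538)² + (+0.10638)² + (−0.17362)² + (+0.12438)² = 0.20306
Variance = 0.20306 / 7 = 0.02901
SE* = √0.02901

SE* = 0.1703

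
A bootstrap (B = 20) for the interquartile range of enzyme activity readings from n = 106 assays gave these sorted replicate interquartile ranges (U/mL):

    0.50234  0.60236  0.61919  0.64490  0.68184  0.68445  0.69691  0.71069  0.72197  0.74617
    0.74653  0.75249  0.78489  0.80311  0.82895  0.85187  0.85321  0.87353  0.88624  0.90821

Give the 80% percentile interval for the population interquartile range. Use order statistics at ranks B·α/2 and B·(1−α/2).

α = 0.20; lower rank = 20 × 0.100 = 2; upper rank = 20 × 0.900 = 18.
The 2nd smallest replicate is 0.60236; the 18th is 0.87353.

(0.60236, 0.87353)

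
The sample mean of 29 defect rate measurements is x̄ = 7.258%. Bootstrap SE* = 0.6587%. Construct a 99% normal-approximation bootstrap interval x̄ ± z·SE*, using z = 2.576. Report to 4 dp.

(5.5612, 8.9548)

Margin = 2.576 × 0.6587 = 1.69681
Interval: 7.258 ± 1.69681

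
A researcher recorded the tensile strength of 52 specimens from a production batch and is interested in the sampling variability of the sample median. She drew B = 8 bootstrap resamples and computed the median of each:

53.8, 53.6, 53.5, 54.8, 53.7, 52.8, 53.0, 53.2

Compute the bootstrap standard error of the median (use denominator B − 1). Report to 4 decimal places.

SE* = 0.6141

Bootstrap SE is the standard deviation of the 8 replicate medians.
Mean of replicates: (53.8 + 53.6 + 53.5 + 54.8 + 53.7 + 52.8 + 53.0 + 53.2) / 8 = 428.40000 / 8 = 53.55000
Sum of squared deviations: (+0.25000)² + (+0.05000)² + (−0.05000)² + (+1.25000)² + (+0.15000)² + (−0.75000)² + (−0.55000)² + (−0.35000)² = 2.64000
Variance = 2.64000 / 7 = 0.37714
SE* = √0.37714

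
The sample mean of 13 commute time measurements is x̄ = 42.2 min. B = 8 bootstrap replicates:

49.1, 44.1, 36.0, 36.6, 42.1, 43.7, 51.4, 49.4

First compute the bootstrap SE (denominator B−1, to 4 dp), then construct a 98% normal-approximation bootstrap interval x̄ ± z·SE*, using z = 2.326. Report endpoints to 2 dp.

Mean of replicates = 44.0500; sum of squared deviations = 232.3800; SE* = √(232.3800/7) = 5.7617
Margin = 2.326 × 5.7617 = 13.402
Interval: 42.2 ± 13.402

(28.80, 55.60)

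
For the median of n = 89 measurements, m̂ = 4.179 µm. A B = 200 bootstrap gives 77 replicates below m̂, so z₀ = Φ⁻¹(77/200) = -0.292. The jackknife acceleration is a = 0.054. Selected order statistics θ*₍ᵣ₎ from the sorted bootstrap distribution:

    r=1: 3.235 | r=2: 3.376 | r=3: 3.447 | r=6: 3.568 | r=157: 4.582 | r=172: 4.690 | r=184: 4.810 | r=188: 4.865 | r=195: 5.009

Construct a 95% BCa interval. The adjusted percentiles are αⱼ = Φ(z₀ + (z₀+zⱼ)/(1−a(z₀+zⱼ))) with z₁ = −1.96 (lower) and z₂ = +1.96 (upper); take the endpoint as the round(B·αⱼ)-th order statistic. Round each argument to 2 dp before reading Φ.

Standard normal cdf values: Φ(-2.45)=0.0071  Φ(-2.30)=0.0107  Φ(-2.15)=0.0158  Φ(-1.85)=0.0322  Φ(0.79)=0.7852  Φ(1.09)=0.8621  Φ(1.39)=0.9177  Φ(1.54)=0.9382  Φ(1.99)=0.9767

Lower: z₀ + z₁ = -0.292 + (-1.960) = -2.252; 1 − a(z₀+z₁) = 1 − (0.054)(-2.252) = 1.1216; argument = -0.292 + (-2.252)/1.1216 = -2.2998 → -2.30.
α₁ = Φ(-2.30) = 0.0107; rank = round(200 × 0.0107) = 2; θ*₍2₎ = 3.376.
Upper: z₀ + z₂ = 1.668; 1 − a(z₀+z₂) = 0.9099; argument = 1.5411 → 1.54; α₂ = 0.9382; rank = 188; θ*₍188₎ = 4.865.

(3.376, 4.865)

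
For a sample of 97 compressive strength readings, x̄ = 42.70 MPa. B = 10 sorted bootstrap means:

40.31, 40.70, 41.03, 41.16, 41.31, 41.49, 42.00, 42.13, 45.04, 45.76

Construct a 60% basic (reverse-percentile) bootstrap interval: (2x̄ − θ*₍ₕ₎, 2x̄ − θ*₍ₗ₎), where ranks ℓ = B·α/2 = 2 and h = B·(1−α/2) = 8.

Percentile endpoints at ranks 2 and 8: θ*₍2₎ = 40.70, θ*₍8₎ = 42.13.
Basic interval reflects these around x̄:
  lower = 2 × 42.70 − 42.13 = 43.27
  upper = 2 × 42.70 − 40.70 = 44.70

(43.27, 44.70)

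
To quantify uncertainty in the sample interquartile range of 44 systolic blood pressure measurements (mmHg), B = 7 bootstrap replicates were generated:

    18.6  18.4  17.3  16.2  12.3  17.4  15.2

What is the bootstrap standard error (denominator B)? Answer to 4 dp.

SE* = 2.0315

Bootstrap SE is the standard deviation of the 7 replicate interquartile ranges.
Mean of replicates: (18.6 + 18.4 + 17.3 + 16.2 + 12.3 + 17.4 + 15.2) / 7 = 115.40000 / 7 = 16.48571
Sum of squared deviations: (+2.11429)² + (+1.91429)² + (+0.81429)² + (−0.28571)² + (−4.18571)² + (+0.91429)² + (−1.28571)² = 28.88857
Variance = 28.88857 / 7 = 4.12694
SE* = √4.12694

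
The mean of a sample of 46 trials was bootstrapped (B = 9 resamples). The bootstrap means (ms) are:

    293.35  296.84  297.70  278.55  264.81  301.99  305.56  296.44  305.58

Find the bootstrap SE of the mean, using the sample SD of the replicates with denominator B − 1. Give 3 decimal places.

SE* = 13.451

Bootstrap SE is the standard deviation of the 9 replicate means.
Mean of replicates: (293.35 + 296.84 + 297.70 + 278.55 + 264.81 + 301.99 + 305.56 + 296.44 + 305.58) / 9 = 2640.8200 / 9 = 293.4244
Sum of squared deviations: (−0.0744)² + (+3.4156)² + (+4.2756)² + (−14.8744)² + (−28.6144)² + (+8.5656)² + (+12.1356)² + (+3.0156)² + (+12.1556)² = 1447.4790
Variance = 1447.4790 / 8 = 180.9349
SE* = √180.9349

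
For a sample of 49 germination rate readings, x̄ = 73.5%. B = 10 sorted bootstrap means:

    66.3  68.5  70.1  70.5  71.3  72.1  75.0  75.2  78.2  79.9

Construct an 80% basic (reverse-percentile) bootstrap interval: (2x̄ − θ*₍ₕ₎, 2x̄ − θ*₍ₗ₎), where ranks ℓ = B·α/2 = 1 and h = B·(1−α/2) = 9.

Percentile endpoints at ranks 1 and 9: θ*₍1₎ = 66.3, θ*₍9₎ = 78.2.
Basic interval reflects these around x̄:
  lower = 2 × 73.5 − 78.2 = 68.8
  upper = 2 × 73.5 − 66.3 = 80.7

(68.8, 80.7)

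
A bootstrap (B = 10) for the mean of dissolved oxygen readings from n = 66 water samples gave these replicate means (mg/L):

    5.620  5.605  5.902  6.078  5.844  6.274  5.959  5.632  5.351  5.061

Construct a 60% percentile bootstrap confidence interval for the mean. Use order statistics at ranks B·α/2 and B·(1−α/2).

(5.351, 5.959)

Sorted replicates: 5.061, 5.351, 5.605, 5.620, 5.632, 5.844, 5.902, 5.959, 6.078, 6.274
α = 0.40; lower rank = 10 × 0.200 = 2; upper rank = 10 × 0.800 = 8.
The 2nd smallest replicate is 5.351; the 8th is 5.959.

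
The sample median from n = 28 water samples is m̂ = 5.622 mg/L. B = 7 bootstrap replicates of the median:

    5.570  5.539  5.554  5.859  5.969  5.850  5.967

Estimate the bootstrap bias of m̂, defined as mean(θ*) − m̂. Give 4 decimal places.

bias = +0.1363

mean(θ*) = (5.570 + 5.539 + 5.554 + 5.859 + 5.969 + 5.850 + 5.967) / 7 = 5.75829
bias = 5.75829 − 5.622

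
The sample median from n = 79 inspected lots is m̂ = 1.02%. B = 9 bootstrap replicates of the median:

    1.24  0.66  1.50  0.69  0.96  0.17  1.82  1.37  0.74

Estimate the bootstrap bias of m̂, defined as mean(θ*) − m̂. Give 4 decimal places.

bias = −0.0033

mean(θ*) = (1.24 + 0.66 + 1.50 + 0.69 + 0.96 + 0.17 + 1.82 + 1.37 + 0.74) / 9 = 1.01667
bias = 1.01667 − 1.02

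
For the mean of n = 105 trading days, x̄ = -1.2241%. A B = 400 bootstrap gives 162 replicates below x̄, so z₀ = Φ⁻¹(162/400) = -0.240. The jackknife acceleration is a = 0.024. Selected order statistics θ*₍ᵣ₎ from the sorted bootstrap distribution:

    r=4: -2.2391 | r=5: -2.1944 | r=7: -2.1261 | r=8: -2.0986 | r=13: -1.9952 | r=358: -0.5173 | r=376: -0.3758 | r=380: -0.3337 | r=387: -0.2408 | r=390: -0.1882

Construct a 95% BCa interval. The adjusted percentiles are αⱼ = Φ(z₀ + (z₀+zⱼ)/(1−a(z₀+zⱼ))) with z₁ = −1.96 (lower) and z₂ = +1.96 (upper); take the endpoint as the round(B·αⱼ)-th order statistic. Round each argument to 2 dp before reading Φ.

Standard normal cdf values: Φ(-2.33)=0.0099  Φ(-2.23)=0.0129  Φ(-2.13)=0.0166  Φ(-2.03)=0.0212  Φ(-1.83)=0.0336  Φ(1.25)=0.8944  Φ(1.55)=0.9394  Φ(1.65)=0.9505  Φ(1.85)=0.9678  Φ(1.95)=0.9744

Lower: z₀ + z₁ = -0.240 + (-1.960) = -2.200; 1 − a(z₀+z₁) = 1 − (0.024)(-2.200) = 1.0528; argument = -0.240 + (-2.200)/1.0528 = -2.3297 → -2.33.
α₁ = Φ(-2.33) = 0.0099; rank = round(400 × 0.0099) = 4; θ*₍4₎ = -2.2391.
Upper: z₀ + z₂ = 1.720; 1 − a(z₀+z₂) = 0.9587; argument = 1.5541 → 1.55; α₂ = 0.9394; rank = 376; θ*₍376₎ = -0.3758.

(-2.2391, -0.3758)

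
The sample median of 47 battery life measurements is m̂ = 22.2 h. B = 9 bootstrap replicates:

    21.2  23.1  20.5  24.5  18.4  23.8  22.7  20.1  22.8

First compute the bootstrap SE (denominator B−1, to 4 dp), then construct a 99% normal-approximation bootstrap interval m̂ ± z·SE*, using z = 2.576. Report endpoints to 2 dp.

Mean of replicates = 21.9000; sum of squared deviations = 31.2000; SE* = √(31.2000/8) = 1.9748
Margin = 2.576 × 1.9748 = 5.087
Interval: 22.2 ± 5.087

(17.11, 27.29)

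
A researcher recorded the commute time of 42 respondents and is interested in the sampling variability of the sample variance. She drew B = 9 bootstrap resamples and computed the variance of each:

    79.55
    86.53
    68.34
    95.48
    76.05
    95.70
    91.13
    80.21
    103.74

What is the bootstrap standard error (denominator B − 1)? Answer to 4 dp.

Bootstrap SE is the standard deviation of the 9 replicate variances.
Mean of replicates: (79.55 + 86.53 + 68.34 + 95.48 + 76.05 + 95.70 + 91.13 + 80.21 + 103.74) / 9 = 776.73000 / 9 = 86.30333
Sum of squared deviations: (−6.75333)² + (+0.22667)² + (−17.96333)² + (+9.17667)² + (−10.25333)² + (+9.39667)² + (+4.82667)² + (−6.09333)² + (+17.43667)² = 1010.44240
Variance = 1010.44240 / 8 = 126.30530
SE* = √126.30530

SE* = 11.2386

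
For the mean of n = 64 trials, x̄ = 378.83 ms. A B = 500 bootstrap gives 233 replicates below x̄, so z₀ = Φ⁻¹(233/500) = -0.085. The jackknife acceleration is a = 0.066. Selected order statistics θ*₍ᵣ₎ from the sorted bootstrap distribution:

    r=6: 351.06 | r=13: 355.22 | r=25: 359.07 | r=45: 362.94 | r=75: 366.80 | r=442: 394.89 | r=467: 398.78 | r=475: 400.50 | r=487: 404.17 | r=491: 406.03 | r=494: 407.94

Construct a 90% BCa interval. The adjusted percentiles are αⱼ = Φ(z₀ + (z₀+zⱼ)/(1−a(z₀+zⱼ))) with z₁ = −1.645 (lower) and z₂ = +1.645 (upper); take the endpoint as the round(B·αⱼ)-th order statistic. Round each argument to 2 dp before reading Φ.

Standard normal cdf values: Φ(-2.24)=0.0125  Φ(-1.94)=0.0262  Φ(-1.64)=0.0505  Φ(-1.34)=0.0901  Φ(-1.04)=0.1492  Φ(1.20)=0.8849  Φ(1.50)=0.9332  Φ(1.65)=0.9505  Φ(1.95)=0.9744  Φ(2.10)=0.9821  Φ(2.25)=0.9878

(359.07, 400.50)

Lower: z₀ + z₁ = -0.085 + (-1.645) = -1.730; 1 − a(z₀+z₁) = 1 − (0.066)(-1.730) = 1.1142; argument = -0.085 + (-1.730)/1.1142 = -1.6377 → -1.64.
α₁ = Φ(-1.64) = 0.0505; rank = round(500 × 0.0505) = 25; θ*₍25₎ = 359.07.
Upper: z₀ + z₂ = 1.560; 1 − a(z₀+z₂) = 0.8970; argument = 1.6541 → 1.65; α₂ = 0.9505; rank = 475; θ*₍475₎ = 400.50.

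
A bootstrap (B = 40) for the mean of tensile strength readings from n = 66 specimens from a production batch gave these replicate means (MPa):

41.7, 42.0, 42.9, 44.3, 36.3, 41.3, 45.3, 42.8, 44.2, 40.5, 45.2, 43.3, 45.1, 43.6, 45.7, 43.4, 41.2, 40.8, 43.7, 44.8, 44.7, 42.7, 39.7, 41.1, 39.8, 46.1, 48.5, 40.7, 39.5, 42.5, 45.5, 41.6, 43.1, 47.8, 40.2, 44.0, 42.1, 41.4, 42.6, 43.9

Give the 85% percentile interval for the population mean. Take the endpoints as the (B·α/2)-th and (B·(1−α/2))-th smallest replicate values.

(39.7, 45.7)

Sorted replicates: 36.3, 39.5, 39.7, 39.8, 40.2, 40.5, 40.7, 40.8, 41.1, 41.2, 41.3, 41.4, 41.6, 41.7, 42.0, 42.1, 42.5, 42.6, 42.7, 42.8, 42.9, 43.1, 43.3, 43.4, 43.6, 43.7, 43.9, 44.0, 44.2, 44.3, 44.7, 44.8, 45.1, 45.2, 45.3, 45.5, 45.7, 46.1, 47.8, 48.5
α = 0.15; lower rank = 40 × 0.075 = 3; upper rank = 40 × 0.925 = 37.
The 3rd smallest replicate is 39.7; the 37th is 45.7.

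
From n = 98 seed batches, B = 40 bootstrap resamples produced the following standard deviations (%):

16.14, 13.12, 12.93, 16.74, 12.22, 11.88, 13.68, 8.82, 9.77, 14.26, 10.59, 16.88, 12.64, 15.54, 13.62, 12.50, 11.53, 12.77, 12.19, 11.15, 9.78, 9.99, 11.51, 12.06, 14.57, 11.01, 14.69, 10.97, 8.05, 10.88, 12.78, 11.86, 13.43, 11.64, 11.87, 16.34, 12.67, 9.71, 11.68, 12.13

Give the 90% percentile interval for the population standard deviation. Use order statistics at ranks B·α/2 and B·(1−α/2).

Sorted replicates: 8.05, 8.82, 9.71, 9.77, 9.78, 9.99, 10.59, 10.88, 10.97, 11.01, 11.15, 11.51, 11.53, 11.64, 11.68, 11.86, 11.87, 11.88, 12.06, 12.13, 12.19, 12.22, 12.50, 12.64, 12.67, 12.77, 12.78, 12.93, 13.12, 13.43, 13.62, 13.68, 14.26, 14.57, 14.69, 15.54, 16.14, 16.34, 16.74, 16.88
α = 0.10; lower rank = 40 × 0.050 = 2; upper rank = 40 × 0.950 = 38.
The 2nd smallest replicate is 8.82; the 38th is 16.34.

(8.82, 16.34)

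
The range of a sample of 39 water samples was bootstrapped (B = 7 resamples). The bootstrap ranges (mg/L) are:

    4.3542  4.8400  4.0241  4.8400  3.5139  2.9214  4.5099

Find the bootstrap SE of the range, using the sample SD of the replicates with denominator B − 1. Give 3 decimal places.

SE* = 0.713

Bootstrap SE is the standard deviation of the 7 replicate ranges.
Mean of replicates: (4.3542 + 4.8400 + 4.0241 + 4.8400 + 3.5139 + 2.9214 + 4.5099) / 7 = 29.00350 / 7 = 4.14336
Sum of squared deviations: (+0.21084)² + (+0.69664)² + (−0.11926)² + (+0.69664)² + (−0.62946)² + (−1.22196)² + (+0.36654)² = 3.05305
Variance = 3.05305 / 6 = 0.50884
SE* = √0.50884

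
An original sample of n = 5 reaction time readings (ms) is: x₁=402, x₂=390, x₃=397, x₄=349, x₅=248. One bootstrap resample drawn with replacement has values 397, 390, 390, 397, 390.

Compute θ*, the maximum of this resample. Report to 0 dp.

Maximum = 397

θ* = 397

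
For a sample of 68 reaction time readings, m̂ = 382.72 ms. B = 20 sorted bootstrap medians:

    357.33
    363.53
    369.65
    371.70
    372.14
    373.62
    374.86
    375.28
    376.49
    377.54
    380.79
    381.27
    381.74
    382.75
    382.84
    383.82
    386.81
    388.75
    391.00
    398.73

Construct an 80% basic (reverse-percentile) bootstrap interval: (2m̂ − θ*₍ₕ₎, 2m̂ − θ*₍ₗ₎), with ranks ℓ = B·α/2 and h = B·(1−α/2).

Percentile endpoints at ranks 2 and 18: θ*₍2₎ = 363.53, θ*₍18₎ = 388.75.
Basic interval reflects these around m̂:
  lower = 2 × 382.72 − 388.75 = 376.69
  upper = 2 × 382.72 − 363.53 = 401.91

(376.69, 401.91)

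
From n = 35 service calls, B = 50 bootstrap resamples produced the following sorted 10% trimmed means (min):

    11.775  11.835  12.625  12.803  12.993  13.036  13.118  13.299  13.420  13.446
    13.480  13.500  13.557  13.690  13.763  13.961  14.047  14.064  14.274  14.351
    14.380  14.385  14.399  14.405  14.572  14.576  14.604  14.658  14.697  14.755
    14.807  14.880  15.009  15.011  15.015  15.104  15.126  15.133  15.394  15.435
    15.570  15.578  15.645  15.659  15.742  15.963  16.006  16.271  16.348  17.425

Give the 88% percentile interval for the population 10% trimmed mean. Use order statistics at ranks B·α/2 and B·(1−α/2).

(12.625, 16.006)

α = 0.12; lower rank = 50 × 0.060 = 3; upper rank = 50 × 0.940 = 47.
The 3rd smallest replicate is 12.625; the 47th is 16.006.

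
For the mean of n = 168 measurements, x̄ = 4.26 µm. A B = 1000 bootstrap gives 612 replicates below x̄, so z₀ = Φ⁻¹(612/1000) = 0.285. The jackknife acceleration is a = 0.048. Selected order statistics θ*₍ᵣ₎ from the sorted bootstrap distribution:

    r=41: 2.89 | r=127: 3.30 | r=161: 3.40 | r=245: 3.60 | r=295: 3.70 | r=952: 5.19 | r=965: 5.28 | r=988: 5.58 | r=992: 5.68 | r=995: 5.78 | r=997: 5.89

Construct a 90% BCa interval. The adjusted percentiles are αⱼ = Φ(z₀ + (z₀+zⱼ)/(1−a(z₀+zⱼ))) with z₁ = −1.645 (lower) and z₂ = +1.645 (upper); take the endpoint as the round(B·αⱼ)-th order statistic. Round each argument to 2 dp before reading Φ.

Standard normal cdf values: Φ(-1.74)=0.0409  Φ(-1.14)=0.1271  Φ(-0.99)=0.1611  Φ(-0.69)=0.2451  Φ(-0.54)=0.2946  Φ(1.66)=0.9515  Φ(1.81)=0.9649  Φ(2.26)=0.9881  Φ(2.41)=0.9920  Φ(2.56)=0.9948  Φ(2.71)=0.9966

Lower: z₀ + z₁ = 0.285 + (-1.645) = -1.360; 1 − a(z₀+z₁) = 1 − (0.048)(-1.360) = 1.0653; argument = 0.285 + (-1.360)/1.0653 = -0.9917 → -0.99.
α₁ = Φ(-0.99) = 0.1611; rank = round(1000 × 0.1611) = 161; θ*₍161₎ = 3.40.
Upper: z₀ + z₂ = 1.930; 1 − a(z₀+z₂) = 0.9074; argument = 2.4120 → 2.41; α₂ = 0.9920; rank = 992; θ*₍992₎ = 5.68.

(3.40, 5.68)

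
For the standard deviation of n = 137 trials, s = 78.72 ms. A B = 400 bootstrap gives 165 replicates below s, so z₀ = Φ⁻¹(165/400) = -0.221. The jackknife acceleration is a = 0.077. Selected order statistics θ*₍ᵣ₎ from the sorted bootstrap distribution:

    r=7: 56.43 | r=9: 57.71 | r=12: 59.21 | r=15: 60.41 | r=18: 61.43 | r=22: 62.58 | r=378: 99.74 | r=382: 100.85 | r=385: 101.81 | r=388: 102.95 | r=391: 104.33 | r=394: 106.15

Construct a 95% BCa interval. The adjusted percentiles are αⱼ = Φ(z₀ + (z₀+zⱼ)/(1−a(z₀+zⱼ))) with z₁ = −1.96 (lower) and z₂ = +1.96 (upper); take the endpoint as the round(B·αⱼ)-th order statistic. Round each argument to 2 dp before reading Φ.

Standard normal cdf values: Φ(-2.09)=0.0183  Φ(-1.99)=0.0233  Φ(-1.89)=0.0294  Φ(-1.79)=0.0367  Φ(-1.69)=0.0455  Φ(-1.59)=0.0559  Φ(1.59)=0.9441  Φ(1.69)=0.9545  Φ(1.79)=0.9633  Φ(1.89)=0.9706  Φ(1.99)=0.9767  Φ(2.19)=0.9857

Lower: z₀ + z₁ = -0.221 + (-1.960) = -2.181; 1 − a(z₀+z₁) = 1 − (0.077)(-2.181) = 1.1679; argument = -0.221 + (-2.181)/1.1679 = -2.0884 → -2.09.
α₁ = Φ(-2.09) = 0.0183; rank = round(400 × 0.0183) = 7; θ*₍7₎ = 56.43.
Upper: z₀ + z₂ = 1.739; 1 − a(z₀+z₂) = 0.8661; argument = 1.7869 → 1.79; α₂ = 0.9633; rank = 385; θ*₍385₎ = 101.81.

(56.43, 101.81)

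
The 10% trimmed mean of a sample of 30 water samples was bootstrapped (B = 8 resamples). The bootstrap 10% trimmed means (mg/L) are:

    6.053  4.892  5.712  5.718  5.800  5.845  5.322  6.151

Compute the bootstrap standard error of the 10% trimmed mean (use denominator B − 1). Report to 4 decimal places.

SE* = 0.4060

Bootstrap SE is the standard deviation of the 8 replicate 10% trimmed means.
Mean of replicates: (6.053 + 4.892 + 5.712 + 5.718 + 5.800 + 5.845 + 5.322 + 6.151) / 8 = 45.49300 / 8 = 5.68663
Sum of squared deviations: (+0.36637)² + (−0.79462)² + (+0.02537)² + (+0.03137)² + (+0.11337)² + (+0.15837)² + (−0.36463)² + (+0.46437)² = 1.15382
Variance = 1.15382 / 7 = 0.16483
SE* = √0.16483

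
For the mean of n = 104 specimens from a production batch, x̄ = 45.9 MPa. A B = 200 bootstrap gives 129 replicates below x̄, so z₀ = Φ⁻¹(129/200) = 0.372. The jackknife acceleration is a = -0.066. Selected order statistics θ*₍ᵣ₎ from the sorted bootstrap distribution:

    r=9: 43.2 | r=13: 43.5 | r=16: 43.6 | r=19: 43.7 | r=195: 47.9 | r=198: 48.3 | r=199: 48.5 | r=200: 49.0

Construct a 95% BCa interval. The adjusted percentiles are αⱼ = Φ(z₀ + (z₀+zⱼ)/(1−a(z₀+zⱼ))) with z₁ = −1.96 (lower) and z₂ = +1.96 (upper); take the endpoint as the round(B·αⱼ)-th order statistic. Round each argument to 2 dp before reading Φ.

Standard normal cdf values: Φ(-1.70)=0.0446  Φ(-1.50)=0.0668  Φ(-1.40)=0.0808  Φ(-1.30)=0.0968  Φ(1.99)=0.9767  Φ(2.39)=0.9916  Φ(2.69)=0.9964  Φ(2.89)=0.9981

(43.6, 48.3)

Lower: z₀ + z₁ = 0.372 + (-1.960) = -1.588; 1 − a(z₀+z₁) = 1 − (-0.066)(-1.588) = 0.8952; argument = 0.372 + (-1.588)/0.8952 = -1.4019 → -1.40.
α₁ = Φ(-1.40) = 0.0808; rank = round(200 × 0.0808) = 16; θ*₍16₎ = 43.6.
Upper: z₀ + z₂ = 2.332; 1 − a(z₀+z₂) = 1.1539; argument = 2.3930 → 2.39; α₂ = 0.9916; rank = 198; θ*₍198₎ = 48.3.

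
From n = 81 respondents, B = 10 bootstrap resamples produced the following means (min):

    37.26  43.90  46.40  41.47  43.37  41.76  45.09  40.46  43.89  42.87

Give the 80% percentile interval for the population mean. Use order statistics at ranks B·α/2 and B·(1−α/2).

Sorted replicates: 37.26, 40.46, 41.47, 41.76, 42.87, 43.37, 43.89, 43.90, 45.09, 46.40
α = 0.20; lower rank = 10 × 0.100 = 1; upper rank = 10 × 0.900 = 9.
The 1st smallest replicate is 37.26; the 9th is 45.09.

(37.26, 45.09)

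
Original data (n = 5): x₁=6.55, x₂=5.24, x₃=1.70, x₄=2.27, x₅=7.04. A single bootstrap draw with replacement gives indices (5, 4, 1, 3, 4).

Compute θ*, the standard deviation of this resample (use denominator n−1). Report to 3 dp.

Resample values: 7.04, 2.27, 6.55, 1.70, 2.27.
Mean = 3.9660; sum of squared deviations = 27.0141
s² = 27.0141 / 4 = 6.7535
s = √6.7535 = 2.599

θ* = 2.599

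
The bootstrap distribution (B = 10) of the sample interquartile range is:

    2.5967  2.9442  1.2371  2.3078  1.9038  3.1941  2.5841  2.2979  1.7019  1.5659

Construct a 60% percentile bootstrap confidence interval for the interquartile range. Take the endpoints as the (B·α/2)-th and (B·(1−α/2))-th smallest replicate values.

(1.5659, 2.5967)

Sorted replicates: 1.2371, 1.5659, 1.7019, 1.9038, 2.2979, 2.3078, 2.5841, 2.5967, 2.9442, 3.1941
α = 0.40; lower rank = 10 × 0.200 = 2; upper rank = 10 × 0.800 = 8.
The 2nd smallest replicate is 1.5659; the 8th is 2.5967.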